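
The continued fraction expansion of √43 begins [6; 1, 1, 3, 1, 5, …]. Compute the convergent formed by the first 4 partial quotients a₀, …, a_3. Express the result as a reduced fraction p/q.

a_0 = 6: 6/1
a_1 = 1: 7/1
a_2 = 1: 13/2
a_3 = 3: 46/7

46/7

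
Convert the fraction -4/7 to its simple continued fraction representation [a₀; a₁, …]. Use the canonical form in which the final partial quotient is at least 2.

Run the Euclidean algorithm, recording each quotient:
⌊-4/7⌋ = -1, remainder 3
⌊7/3⌋ = 2, remainder 1
⌊3/1⌋ = 3, remainder 0

[-1; 2, 3]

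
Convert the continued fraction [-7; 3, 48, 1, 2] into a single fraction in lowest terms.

Use the convergent recurrence hₖ = aₖ·hₖ₋₁ + hₖ₋₂ (and likewise for the denominators kₖ):
a_0 = -7: -7/1
a_1 = 3: -20/3
a_2 = 48: -967/145
a_3 = 1: -987/148
a_4 = 2: -2941/441

-2941/441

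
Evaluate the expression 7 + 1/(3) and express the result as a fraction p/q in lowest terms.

a_0 = 7: 7/1
a_1 = 3: 22/3

22/3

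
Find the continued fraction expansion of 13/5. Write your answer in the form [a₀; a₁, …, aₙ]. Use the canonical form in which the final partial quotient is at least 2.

[2; 1, 1, 2]

⌊13/5⌋ = 2, remainder 3
⌊5/3⌋ = 1, remainder 2
⌊3/2⌋ = 1, remainder 1
⌊2/1⌋ = 2, remainder 0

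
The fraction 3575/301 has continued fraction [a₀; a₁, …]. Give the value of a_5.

2

3575 = 11·301 + 264, so a_0 = 11
301 = 1·264 + 37, so a_1 = 1
264 = 7·37 + 5, so a_2 = 7
37 = 7·5 + 2, so a_3 = 7
5 = 2·2 + 1, so a_4 = 2
2 = 2·1 + 0, so a_5 = 2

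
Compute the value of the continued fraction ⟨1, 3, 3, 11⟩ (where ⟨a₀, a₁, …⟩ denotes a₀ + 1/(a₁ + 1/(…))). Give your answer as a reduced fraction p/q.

Starting at the tail and folding back:
Start with 11.
3 + 1/(11/1) = 3 + 1/11 = 34/11
3 + 1/(34/11) = 3 + 11/34 = 113/34
1 + 1/(113/34) = 1 + 34/113 = 147/113

147/113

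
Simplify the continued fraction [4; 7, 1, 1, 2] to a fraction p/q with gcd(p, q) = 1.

a_0 = 4: 4/1
a_1 = 7: 29/7
a_2 = 1: 33/8
a_3 = 1: 62/15
a_4 = 2: 157/38

157/38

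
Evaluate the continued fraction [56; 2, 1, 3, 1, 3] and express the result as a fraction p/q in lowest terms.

2987/53

Start with 3.
1 + 1/(3/1) = 1 + 1/3 = 4/3
3 + 1/(4/3) = 3 + 3/4 = 15/4
1 + 1/(15/4) = 1 + 4/15 = 19/15
2 + 1/(19/15) = 2 + 15/19 = 53/19
56 + 1/(53/19) = 56 + 19/53 = 2987/53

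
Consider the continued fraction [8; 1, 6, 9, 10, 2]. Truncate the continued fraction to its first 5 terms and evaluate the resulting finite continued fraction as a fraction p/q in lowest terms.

Use the convergent recurrence hₖ = aₖ·hₖ₋₁ + hₖ₋₂ (and likewise for the denominators kₖ):
a_0 = 8: 8/1
a_1 = 1: 9/1
a_2 = 6: 62/7
a_3 = 9: 567/64
a_4 = 10: 5732/647

5732/647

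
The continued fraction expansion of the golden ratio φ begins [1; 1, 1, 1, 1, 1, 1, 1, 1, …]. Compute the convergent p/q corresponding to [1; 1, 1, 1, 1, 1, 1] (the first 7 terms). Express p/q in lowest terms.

21/13

Start with 1.
1 + 1/(1/1) = 1 + 1/1 = 2/1
1 + 1/(2/1) = 1 + 1/2 = 3/2
1 + 1/(3/2) = 1 + 2/3 = 5/3
1 + 1/(5/3) = 1 + 3/5 = 8/5
1 + 1/(8/5) = 1 + 5/8 = 13/8
1 + 1/(13/8) = 1 + 8/13 = 21/13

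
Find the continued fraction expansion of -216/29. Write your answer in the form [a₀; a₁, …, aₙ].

[-8; 1, 1, 4, 3]

⌊-216/29⌋ = -8, remainder 16
⌊29/16⌋ = 1, remainder 13
⌊16/13⌋ = 1, remainder 3
⌊13/3⌋ = 4, remainder 1
⌊3/1⌋ = 3, remainder 0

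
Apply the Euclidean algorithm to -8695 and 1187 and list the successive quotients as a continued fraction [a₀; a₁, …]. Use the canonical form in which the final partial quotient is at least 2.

-8695 ÷ 1187 → quotient -8, remainder 801
1187 ÷ 801 → quotient 1, remainder 386
801 ÷ 386 → quotient 2, remainder 29
386 ÷ 29 → quotient 13, remainder 9
29 ÷ 9 → quotient 3, remainder 2
9 ÷ 2 → quotient 4, remainder 1
2 ÷ 1 → quotient 2, remainder 0

[-8; 1, 2, 13, 3, 4, 2]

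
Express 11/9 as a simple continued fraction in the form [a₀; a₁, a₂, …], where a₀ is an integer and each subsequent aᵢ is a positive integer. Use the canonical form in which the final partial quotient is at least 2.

11 ÷ 9 → quotient 1, remainder 2
9 ÷ 2 → quotient 4, remainder 1
2 ÷ 1 → quotient 2, remainder 0

[1; 4, 2]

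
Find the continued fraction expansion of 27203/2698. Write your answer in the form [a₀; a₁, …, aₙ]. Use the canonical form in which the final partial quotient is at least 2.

[10; 12, 10, 7, 3]

Repeatedly divide and take the remainder:
27203 = 10·2698 + 223, so a_0 = 10
2698 = 12·223 + 22, so a_1 = 12
223 = 10·22 + 3, so a_2 = 10
22 = 7·3 + 1, so a_3 = 7
3 = 3·1 + 0, so a_4 = 3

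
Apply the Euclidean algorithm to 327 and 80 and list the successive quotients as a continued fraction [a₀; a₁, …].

⌊327/80⌋ = 4, remainder 7
⌊80/7⌋ = 11, remainder 3
⌊7/3⌋ = 2, remainder 1
⌊3/1⌋ = 3, remainder 0

[4; 11, 2, 3]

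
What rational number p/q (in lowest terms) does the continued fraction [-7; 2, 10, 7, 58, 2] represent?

Work from the innermost term outward:
Start with 2.
58 + 1/(2/1) = 58 + 1/2 = 117/2
7 + 1/(117/2) = 7 + 2/117 = 821/117
10 + 1/(821/117) = 10 + 117/821 = 8327/821
2 + 1/(8327/821) = 2 + 821/8327 = 17475/8327
-7 + 1/(17475/8327) = -7 + 8327/17475 = -113998/17475

-113998/17475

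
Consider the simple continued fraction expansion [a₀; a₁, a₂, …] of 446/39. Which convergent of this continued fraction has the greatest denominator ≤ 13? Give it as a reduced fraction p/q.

a_0 = 11: 11/1  (≤ bound)
a_1 = 2: 23/2  (≤ bound)
a_2 = 3: 80/7  (≤ bound)
a_3 = 2: 183/16  (> 13, stop)

80/7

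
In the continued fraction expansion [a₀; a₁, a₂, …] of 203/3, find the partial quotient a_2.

Run the Euclidean algorithm, recording each quotient:
203 ÷ 3 → quotient 67, remainder 2
3 ÷ 2 → quotient 1, remainder 1
2 ÷ 1 → quotient 2, remainder 0

2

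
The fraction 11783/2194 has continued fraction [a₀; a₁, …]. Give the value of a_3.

2

11783 ÷ 2194 → quotient 5, remainder 813
2194 ÷ 813 → quotient 2, remainder 568
813 ÷ 568 → quotient 1, remainder 245
568 ÷ 245 → quotient 2, remainder 78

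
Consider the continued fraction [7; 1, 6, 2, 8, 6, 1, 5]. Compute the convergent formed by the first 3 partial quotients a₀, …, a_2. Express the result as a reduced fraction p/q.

55/7

Collapse the nested fraction from the inside out:
Start with 6.
1 + 1/(6/1) = 1 + 1/6 = 7/6
7 + 1/(7/6) = 7 + 6/7 = 55/7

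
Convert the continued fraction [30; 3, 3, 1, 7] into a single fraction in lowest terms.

3061/101

Start with 7.
1 + 1/(7/1) = 1 + 1/7 = 8/7
3 + 1/(8/7) = 3 + 7/8 = 31/8
3 + 1/(31/8) = 3 + 8/31 = 101/31
30 + 1/(101/31) = 30 + 31/101 = 3061/101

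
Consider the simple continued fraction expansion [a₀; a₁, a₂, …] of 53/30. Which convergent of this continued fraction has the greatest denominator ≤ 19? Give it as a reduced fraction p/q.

23/13

List convergents until the denominator exceeds the bound:
a_0 = 1: 1/1  (≤ bound)
a_1 = 1: 2/1  (≤ bound)
a_2 = 3: 7/4  (≤ bound)
a_3 = 3: 23/13  (≤ bound)
a_4 = 2: 53/30  (> 19, stop)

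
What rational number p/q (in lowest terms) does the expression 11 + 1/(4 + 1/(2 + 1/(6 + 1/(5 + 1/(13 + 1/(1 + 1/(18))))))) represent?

Collapse the nested fraction from the inside out:
Start with 18.
1 + 1/(18/1) = 1 + 1/18 = 19/18
13 + 1/(19/18) = 13 + 18/19 = 265/19
5 + 1/(265/19) = 5 + 19/265 = 1344/265
6 + 1/(1344/265) = 6 + 265/1344 = 8329/1344
2 + 1/(8329/1344) = 2 + 1344/8329 = 18002/8329
4 + 1/(18002/8329) = 4 + 8329/18002 = 80337/18002
11 + 1/(80337/18002) = 11 + 18002/80337 = 901709/80337

901709/80337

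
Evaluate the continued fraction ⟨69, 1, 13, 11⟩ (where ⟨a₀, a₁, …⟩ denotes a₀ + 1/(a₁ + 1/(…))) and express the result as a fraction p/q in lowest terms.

a_0 = 69: 69/1
a_1 = 1: 70/1
a_2 = 13: 979/14
a_3 = 11: 10839/155

10839/155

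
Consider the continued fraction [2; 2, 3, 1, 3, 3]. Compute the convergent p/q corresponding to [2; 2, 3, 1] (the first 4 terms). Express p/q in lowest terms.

Start with 1.
3 + 1/(1/1) = 3 + 1/1 = 4/1
2 + 1/(4/1) = 2 + 1/4 = 9/4
2 + 1/(9/4) = 2 + 4/9 = 22/9

22/9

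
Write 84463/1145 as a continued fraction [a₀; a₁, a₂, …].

84463 = 73·1145 + 878, so a_0 = 73
1145 = 1·878 + 267, so a_1 = 1
878 = 3·267 + 77, so a_2 = 3
267 = 3·77 + 36, so a_3 = 3
77 = 2·36 + 5, so a_4 = 2
36 = 7·5 + 1, so a_5 = 7
5 = 5·1 + 0, so a_6 = 5

[73; 1, 3, 3, 2, 7, 5]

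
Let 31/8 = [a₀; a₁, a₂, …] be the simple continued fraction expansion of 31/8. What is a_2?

7

31 = 3·8 + 7, so a_0 = 3
8 = 1·7 + 1, so a_1 = 1
7 = 7·1 + 0, so a_2 = 7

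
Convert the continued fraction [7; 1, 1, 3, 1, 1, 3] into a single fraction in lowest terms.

Start with 3.
1 + 1/(3/1) = 1 + 1/3 = 4/3
1 + 1/(4/3) = 1 + 3/4 = 7/4
3 + 1/(7/4) = 3 + 4/7 = 25/7
1 + 1/(25/7) = 1 + 7/25 = 32/25
1 + 1/(32/25) = 1 + 25/32 = 57/32
7 + 1/(57/32) = 7 + 32/57 = 431/57

431/57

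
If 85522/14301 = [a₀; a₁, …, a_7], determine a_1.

1

Repeatedly divide and take the remainder:
85522 = 5·14301 + 14017, so a_0 = 5
14301 = 1·14017 + 284, so a_1 = 1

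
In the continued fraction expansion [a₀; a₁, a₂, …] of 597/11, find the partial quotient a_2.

Run the Euclidean algorithm, recording each quotient:
597 = 54·11 + 3, so a_0 = 54
11 = 3·3 + 2, so a_1 = 3
3 = 1·2 + 1, so a_2 = 1

1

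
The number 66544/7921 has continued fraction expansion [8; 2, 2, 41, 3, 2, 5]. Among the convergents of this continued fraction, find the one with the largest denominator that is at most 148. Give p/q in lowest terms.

a_0 = 8: 8/1  (≤ bound)
a_1 = 2: 17/2  (≤ bound)
a_2 = 2: 42/5  (≤ bound)
a_3 = 41: 1739/207  (> 148, stop)

42/5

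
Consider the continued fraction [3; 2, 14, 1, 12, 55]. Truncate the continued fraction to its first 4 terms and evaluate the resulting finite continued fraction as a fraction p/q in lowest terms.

Start with 1.
14 + 1/(1/1) = 14 + 1/1 = 15/1
2 + 1/(15/1) = 2 + 1/15 = 31/15
3 + 1/(31/15) = 3 + 15/31 = 108/31

108/31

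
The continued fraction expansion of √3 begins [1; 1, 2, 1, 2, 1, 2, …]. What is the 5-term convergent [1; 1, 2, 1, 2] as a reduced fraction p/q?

19/11

a_0 = 1: 1/1
a_1 = 1: 2/1
a_2 = 2: 5/3
a_3 = 1: 7/4
a_4 = 2: 19/11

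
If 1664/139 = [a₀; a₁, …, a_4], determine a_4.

3

1664 = 11·139 + 135, so a_0 = 11
139 = 1·135 + 4, so a_1 = 1
135 = 33·4 + 3, so a_2 = 33
4 = 1·3 + 1, so a_3 = 1
3 = 3·1 + 0, so a_4 = 3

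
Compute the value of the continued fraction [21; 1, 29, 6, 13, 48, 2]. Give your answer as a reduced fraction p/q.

5085611/231513

Start with 2.
48 + 1/(2/1) = 48 + 1/2 = 97/2
13 + 1/(97/2) = 13 + 2/97 = 1263/97
6 + 1/(1263/97) = 6 + 97/1263 = 7675/1263
29 + 1/(7675/1263) = 29 + 1263/7675 = 223838/7675
1 + 1/(223838/7675) = 1 + 7675/223838 = 231513/223838
21 + 1/(231513/223838) = 21 + 223838/231513 = 5085611/231513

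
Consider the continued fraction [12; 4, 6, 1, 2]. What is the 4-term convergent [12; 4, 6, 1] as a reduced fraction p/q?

Start with 1.
6 + 1/(1/1) = 6 + 1/1 = 7/1
4 + 1/(7/1) = 4 + 1/7 = 29/7
12 + 1/(29/7) = 12 + 7/29 = 355/29

355/29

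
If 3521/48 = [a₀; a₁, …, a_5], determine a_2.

1

⌊3521/48⌋ = 73, remainder 17
⌊48/17⌋ = 2, remainder 14
⌊17/14⌋ = 1, remainder 3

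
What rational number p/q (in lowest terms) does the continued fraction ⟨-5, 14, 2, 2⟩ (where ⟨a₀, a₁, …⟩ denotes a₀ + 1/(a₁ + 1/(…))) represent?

-355/72

Starting at the tail and folding back:
Start with 2.
2 + 1/(2/1) = 2 + 1/2 = 5/2
14 + 1/(5/2) = 14 + 2/5 = 72/5
-5 + 1/(72/5) = -5 + 5/72 = -355/72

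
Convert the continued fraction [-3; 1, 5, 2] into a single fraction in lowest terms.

Use the convergent recurrence hₖ = aₖ·hₖ₋₁ + hₖ₋₂ (and likewise for the denominators kₖ):
a_0 = -3: -3/1
a_1 = 1: -2/1
a_2 = 5: -13/6
a_3 = 2: -28/13

-28/13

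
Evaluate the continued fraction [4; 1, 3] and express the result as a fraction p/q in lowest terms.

19/4

Build up convergents one term at a time:
a_0 = 4: 4/1
a_1 = 1: 5/1
a_2 = 3: 19/4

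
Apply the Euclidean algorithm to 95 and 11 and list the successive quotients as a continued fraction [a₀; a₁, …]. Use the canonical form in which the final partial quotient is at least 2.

[8; 1, 1, 1, 3]

95 = 8·11 + 7, so a_0 = 8
11 = 1·7 + 4, so a_1 = 1
7 = 1·4 + 3, so a_2 = 1
4 = 1·3 + 1, so a_3 = 1
3 = 3·1 + 0, so a_4 = 3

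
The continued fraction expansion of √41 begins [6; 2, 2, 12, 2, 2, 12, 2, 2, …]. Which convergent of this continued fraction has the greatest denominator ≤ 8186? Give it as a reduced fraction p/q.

a_0 = 6: 6/1  (≤ bound)
a_1 = 2: 13/2  (≤ bound)
a_2 = 2: 32/5  (≤ bound)
a_3 = 12: 397/62  (≤ bound)
a_4 = 2: 826/129  (≤ bound)
a_5 = 2: 2049/320  (≤ bound)
a_6 = 12: 25414/3969  (≤ bound)
a_7 = 2: 52877/8258  (> 8186, stop)

25414/3969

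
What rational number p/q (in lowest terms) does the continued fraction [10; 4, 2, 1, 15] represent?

Collapse the nested fraction from the inside out:
Start with 15.
1 + 1/(15/1) = 1 + 1/15 = 16/15
2 + 1/(16/15) = 2 + 15/16 = 47/16
4 + 1/(47/16) = 4 + 16/47 = 204/47
10 + 1/(204/47) = 10 + 47/204 = 2087/204

2087/204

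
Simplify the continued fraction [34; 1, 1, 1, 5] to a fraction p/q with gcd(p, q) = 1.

589/17

Starting at the tail and folding back:
Start with 5.
1 + 1/(5/1) = 1 + 1/5 = 6/5
1 + 1/(6/5) = 1 + 5/6 = 11/6
1 + 1/(11/6) = 1 + 6/11 = 17/11
34 + 1/(17/11) = 34 + 11/17 = 589/17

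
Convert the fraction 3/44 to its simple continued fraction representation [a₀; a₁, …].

3 ÷ 44 → quotient 0, remainder 3
44 ÷ 3 → quotient 14, remainder 2
3 ÷ 2 → quotient 1, remainder 1
2 ÷ 1 → quotient 2, remainder 0

[0; 14, 1, 2]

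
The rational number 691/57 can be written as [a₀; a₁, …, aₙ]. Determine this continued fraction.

691 ÷ 57 → quotient 12, remainder 7
57 ÷ 7 → quotient 8, remainder 1
7 ÷ 1 → quotient 7, remainder 0

[12; 8, 7]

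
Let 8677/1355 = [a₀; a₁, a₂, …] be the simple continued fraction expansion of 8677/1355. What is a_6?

1

Repeatedly divide and take the remainder:
8677 ÷ 1355 → quotient 6, remainder 547
1355 ÷ 547 → quotient 2, remainder 261
547 ÷ 261 → quotient 2, remainder 25
261 ÷ 25 → quotient 10, remainder 11
25 ÷ 11 → quotient 2, remainder 3
11 ÷ 3 → quotient 3, remainder 2
3 ÷ 2 → quotient 1, remainder 1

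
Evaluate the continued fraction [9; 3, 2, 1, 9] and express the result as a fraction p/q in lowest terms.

902/97

a_0 = 9: 9/1
a_1 = 3: 28/3
a_2 = 2: 65/7
a_3 = 1: 93/10
a_4 = 9: 902/97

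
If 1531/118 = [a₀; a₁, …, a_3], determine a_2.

Run the Euclidean algorithm, recording each quotient:
1531 = 12·118 + 115, so a_0 = 12
118 = 1·115 + 3, so a_1 = 1
115 = 38·3 + 1, so a_2 = 38

38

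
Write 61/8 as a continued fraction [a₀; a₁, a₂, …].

61 = 7·8 + 5, so a_0 = 7
8 = 1·5 + 3, so a_1 = 1
5 = 1·3 + 2, so a_2 = 1
3 = 1·2 + 1, so a_3 = 1
2 = 2·1 + 0, so a_4 = 2

[7; 1, 1, 1, 2]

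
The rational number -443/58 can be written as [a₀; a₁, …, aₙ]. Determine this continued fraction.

[-8; 2, 1, 3, 5]

Run the Euclidean algorithm, recording each quotient:
⌊-443/58⌋ = -8, remainder 21
⌊58/21⌋ = 2, remainder 16
⌊21/16⌋ = 1, remainder 5
⌊16/5⌋ = 3, remainder 1
⌊5/1⌋ = 5, remainder 0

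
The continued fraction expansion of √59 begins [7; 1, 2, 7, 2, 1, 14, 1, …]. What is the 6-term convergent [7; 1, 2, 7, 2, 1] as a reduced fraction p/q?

Build up convergents one term at a time:
a_0 = 7: 7/1
a_1 = 1: 8/1
a_2 = 2: 23/3
a_3 = 7: 169/22
a_4 = 2: 361/47
a_5 = 1: 530/69

530/69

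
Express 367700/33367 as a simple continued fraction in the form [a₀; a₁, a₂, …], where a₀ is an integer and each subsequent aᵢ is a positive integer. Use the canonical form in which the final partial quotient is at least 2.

[11; 50, 3, 18, 12]

⌊367700/33367⌋ = 11, remainder 663
⌊33367/663⌋ = 50, remainder 217
⌊663/217⌋ = 3, remainder 12
⌊217/12⌋ = 18, remainder 1
⌊12/1⌋ = 12, remainder 0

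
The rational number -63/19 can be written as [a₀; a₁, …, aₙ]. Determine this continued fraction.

[-4; 1, 2, 6]

Run the Euclidean algorithm, recording each quotient:
⌊-63/19⌋ = -4, remainder 13
⌊19/13⌋ = 1, remainder 6
⌊13/6⌋ = 2, remainder 1
⌊6/1⌋ = 6, remainder 0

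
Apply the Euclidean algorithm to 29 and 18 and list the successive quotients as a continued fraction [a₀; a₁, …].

29 = 1·18 + 11, so a_0 = 1
18 = 1·11 + 7, so a_1 = 1
11 = 1·7 + 4, so a_2 = 1
7 = 1·4 + 3, so a_3 = 1
4 = 1·3 + 1, so a_4 = 1
3 = 3·1 + 0, so a_5 = 3

[1; 1, 1, 1, 1, 3]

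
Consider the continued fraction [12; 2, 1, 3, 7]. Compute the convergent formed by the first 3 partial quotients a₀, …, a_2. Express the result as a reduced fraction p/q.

Starting at the tail and folding back:
Start with 1.
2 + 1/(1/1) = 2 + 1/1 = 3/1
12 + 1/(3/1) = 12 + 1/3 = 37/3

37/3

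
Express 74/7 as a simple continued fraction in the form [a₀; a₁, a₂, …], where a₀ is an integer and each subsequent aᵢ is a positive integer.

[10; 1, 1, 3]

Apply division with remainder until the remainder is 0:
74 = 10·7 + 4, so a_0 = 10
7 = 1·4 + 3, so a_1 = 1
4 = 1·3 + 1, so a_2 = 1
3 = 3·1 + 0, so a_3 = 3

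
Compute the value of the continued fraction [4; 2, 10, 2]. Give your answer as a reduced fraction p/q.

Starting at the tail and folding back:
Start with 2.
10 + 1/(2/1) = 10 + 1/2 = 21/2
2 + 1/(21/2) = 2 + 2/21 = 44/21
4 + 1/(44/21) = 4 + 21/44 = 197/44

197/44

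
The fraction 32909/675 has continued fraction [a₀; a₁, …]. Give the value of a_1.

1

32909 ÷ 675 → quotient 48, remainder 509
675 ÷ 509 → quotient 1, remainder 166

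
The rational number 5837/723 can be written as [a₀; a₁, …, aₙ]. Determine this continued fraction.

[8; 13, 1, 1, 1, 3, 1, 3]

5837 ÷ 723 → quotient 8, remainder 53
723 ÷ 53 → quotient 13, remainder 34
53 ÷ 34 → quotient 1, remainder 19
34 ÷ 19 → quotient 1, remainder 15
19 ÷ 15 → quotient 1, remainder 4
15 ÷ 4 → quotient 3, remainder 3
4 ÷ 3 → quotient 1, remainder 1
3 ÷ 1 → quotient 3, remainder 0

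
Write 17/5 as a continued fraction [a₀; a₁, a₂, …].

⌊17/5⌋ = 3, remainder 2
⌊5/2⌋ = 2, remainder 1
⌊2/1⌋ = 2, remainder 0

[3; 2, 2]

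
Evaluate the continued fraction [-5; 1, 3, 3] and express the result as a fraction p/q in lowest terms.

Start with 3.
3 + 1/(3/1) = 3 + 1/3 = 10/3
1 + 1/(10/3) = 1 + 3/10 = 13/10
-5 + 1/(13/10) = -5 + 10/13 = -55/13

-55/13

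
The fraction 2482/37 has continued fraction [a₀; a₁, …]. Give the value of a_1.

12

2482 ÷ 37 → quotient 67, remainder 3
37 ÷ 3 → quotient 12, remainder 1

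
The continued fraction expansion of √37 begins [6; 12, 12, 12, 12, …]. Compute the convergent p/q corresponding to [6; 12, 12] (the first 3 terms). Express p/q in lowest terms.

882/145

a_0 = 6: 6/1
a_1 = 12: 73/12
a_2 = 12: 882/145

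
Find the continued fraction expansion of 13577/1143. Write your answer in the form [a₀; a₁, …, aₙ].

[11; 1, 7, 4, 2, 15]

13577 ÷ 1143 → quotient 11, remainder 1004
1143 ÷ 1004 → quotient 1, remainder 139
1004 ÷ 139 → quotient 7, remainder 31
139 ÷ 31 → quotient 4, remainder 15
31 ÷ 15 → quotient 2, remainder 1
15 ÷ 1 → quotient 15, remainder 0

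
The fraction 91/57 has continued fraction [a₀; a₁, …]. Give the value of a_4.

11

Apply division with remainder until the remainder is 0:
91 = 1·57 + 34, so a_0 = 1
57 = 1·34 + 23, so a_1 = 1
34 = 1·23 + 11, so a_2 = 1
23 = 2·11 + 1, so a_3 = 2
11 = 11·1 + 0, so a_4 = 11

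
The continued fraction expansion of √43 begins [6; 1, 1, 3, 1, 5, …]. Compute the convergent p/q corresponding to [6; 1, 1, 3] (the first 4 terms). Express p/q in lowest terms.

46/7

Work from the innermost term outward:
Start with 3.
1 + 1/(3/1) = 1 + 1/3 = 4/3
1 + 1/(4/3) = 1 + 3/4 = 7/4
6 + 1/(7/4) = 6 + 4/7 = 46/7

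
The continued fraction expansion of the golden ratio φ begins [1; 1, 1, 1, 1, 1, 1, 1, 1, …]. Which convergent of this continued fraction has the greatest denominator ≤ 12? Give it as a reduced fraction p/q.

a_0 = 1: 1/1  (≤ bound)
a_1 = 1: 2/1  (≤ bound)
a_2 = 1: 3/2  (≤ bound)
a_3 = 1: 5/3  (≤ bound)
a_4 = 1: 8/5  (≤ bound)
a_5 = 1: 13/8  (≤ bound)
a_6 = 1: 21/13  (> 12, stop)

13/8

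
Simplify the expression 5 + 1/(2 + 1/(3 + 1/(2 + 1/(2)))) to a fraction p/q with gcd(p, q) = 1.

212/39

a_0 = 5: 5/1
a_1 = 2: 11/2
a_2 = 3: 38/7
a_3 = 2: 87/16
a_4 = 2: 212/39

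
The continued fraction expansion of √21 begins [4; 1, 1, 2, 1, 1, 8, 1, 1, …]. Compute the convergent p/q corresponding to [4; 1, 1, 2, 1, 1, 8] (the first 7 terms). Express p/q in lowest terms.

Starting at the tail and folding back:
Start with 8.
1 + 1/(8/1) = 1 + 1/8 = 9/8
1 + 1/(9/8) = 1 + 8/9 = 17/9
2 + 1/(17/9) = 2 + 9/17 = 43/17
1 + 1/(43/17) = 1 + 17/43 = 60/43
1 + 1/(60/43) = 1 + 43/60 = 103/60
4 + 1/(103/60) = 4 + 60/103 = 472/103

472/103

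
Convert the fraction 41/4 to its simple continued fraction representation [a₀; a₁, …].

Repeatedly divide and take the remainder:
41 ÷ 4 → quotient 10, remainder 1
4 ÷ 1 → quotient 4, remainder 0

[10; 4]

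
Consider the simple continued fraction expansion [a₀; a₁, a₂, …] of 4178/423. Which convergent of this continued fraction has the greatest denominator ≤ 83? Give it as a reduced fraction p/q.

a_0 = 9: 9/1  (≤ bound)
a_1 = 1: 10/1  (≤ bound)
a_2 = 7: 79/8  (≤ bound)
a_3 = 7: 563/57  (≤ bound)
a_4 = 2: 1205/122  (> 83, stop)

563/57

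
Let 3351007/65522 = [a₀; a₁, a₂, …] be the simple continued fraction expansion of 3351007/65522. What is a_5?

43

3351007 ÷ 65522 → quotient 51, remainder 9385
65522 ÷ 9385 → quotient 6, remainder 9212
9385 ÷ 9212 → quotient 1, remainder 173
9212 ÷ 173 → quotient 53, remainder 43
173 ÷ 43 → quotient 4, remainder 1
43 ÷ 1 → quotient 43, remainder 0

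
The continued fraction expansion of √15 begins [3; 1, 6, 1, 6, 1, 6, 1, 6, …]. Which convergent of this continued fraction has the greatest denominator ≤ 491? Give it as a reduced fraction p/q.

1677/433

List convergents until the denominator exceeds the bound:
a_0 = 3: 3/1  (≤ bound)
a_1 = 1: 4/1  (≤ bound)
a_2 = 6: 27/7  (≤ bound)
a_3 = 1: 31/8  (≤ bound)
a_4 = 6: 213/55  (≤ bound)
a_5 = 1: 244/63  (≤ bound)
a_6 = 6: 1677/433  (≤ bound)
a_7 = 1: 1921/496  (> 491, stop)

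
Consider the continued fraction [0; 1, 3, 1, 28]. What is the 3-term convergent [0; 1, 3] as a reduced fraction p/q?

Work from the innermost term outward:
Start with 3.
1 + 1/(3/1) = 1 + 1/3 = 4/3
0 + 1/(4/3) = 0 + 3/4 = 3/4

3/4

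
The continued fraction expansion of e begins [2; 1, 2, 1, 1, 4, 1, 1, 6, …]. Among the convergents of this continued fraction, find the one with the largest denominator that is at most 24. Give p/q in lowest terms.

19/7

a_0 = 2: 2/1  (≤ bound)
a_1 = 1: 3/1  (≤ bound)
a_2 = 2: 8/3  (≤ bound)
a_3 = 1: 11/4  (≤ bound)
a_4 = 1: 19/7  (≤ bound)
a_5 = 4: 87/32  (> 24, stop)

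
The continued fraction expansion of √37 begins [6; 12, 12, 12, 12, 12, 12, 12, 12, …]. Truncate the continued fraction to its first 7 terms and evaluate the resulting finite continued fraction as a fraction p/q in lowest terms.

18798954/3090529

Starting at the tail and folding back:
Start with 12.
12 + 1/(12/1) = 12 + 1/12 = 145/12
12 + 1/(145/12) = 12 + 12/145 = 1752/145
12 + 1/(1752/145) = 12 + 145/1752 = 21169/1752
12 + 1/(21169/1752) = 12 + 1752/21169 = 255780/21169
12 + 1/(255780/21169) = 12 + 21169/255780 = 3090529/255780
6 + 1/(3090529/255780) = 6 + 255780/3090529 = 18798954/3090529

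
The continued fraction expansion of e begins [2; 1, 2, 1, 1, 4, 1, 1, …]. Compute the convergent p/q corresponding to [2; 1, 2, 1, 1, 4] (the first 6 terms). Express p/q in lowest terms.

87/32

Starting at the tail and folding back:
Start with 4.
1 + 1/(4/1) = 1 + 1/4 = 5/4
1 + 1/(5/4) = 1 + 4/5 = 9/5
2 + 1/(9/5) = 2 + 5/9 = 23/9
1 + 1/(23/9) = 1 + 9/23 = 32/23
2 + 1/(32/23) = 2 + 23/32 = 87/32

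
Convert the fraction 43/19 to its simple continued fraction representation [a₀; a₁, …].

43 ÷ 19 → quotient 2, remainder 5
19 ÷ 5 → quotient 3, remainder 4
5 ÷ 4 → quotient 1, remainder 1
4 ÷ 1 → quotient 4, remainder 0

[2; 3, 1, 4]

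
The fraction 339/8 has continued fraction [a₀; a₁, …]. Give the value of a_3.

2

339 = 42·8 + 3, so a_0 = 42
8 = 2·3 + 2, so a_1 = 2
3 = 1·2 + 1, so a_2 = 1
2 = 2·1 + 0, so a_3 = 2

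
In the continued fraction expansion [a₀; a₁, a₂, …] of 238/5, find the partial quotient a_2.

238 ÷ 5 → quotient 47, remainder 3
5 ÷ 3 → quotient 1, remainder 2
3 ÷ 2 → quotient 1, remainder 1

1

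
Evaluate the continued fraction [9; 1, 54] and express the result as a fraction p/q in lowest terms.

549/55

a_0 = 9: 9/1
a_1 = 1: 10/1
a_2 = 54: 549/55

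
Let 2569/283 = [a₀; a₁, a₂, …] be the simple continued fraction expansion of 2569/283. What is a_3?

2569 ÷ 283 → quotient 9, remainder 22
283 ÷ 22 → quotient 12, remainder 19
22 ÷ 19 → quotient 1, remainder 3
19 ÷ 3 → quotient 6, remainder 1

6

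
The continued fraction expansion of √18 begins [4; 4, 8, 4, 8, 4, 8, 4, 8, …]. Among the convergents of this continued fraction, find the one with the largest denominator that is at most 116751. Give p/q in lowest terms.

161564/38081

a_0 = 4: 4/1  (≤ bound)
a_1 = 4: 17/4  (≤ bound)
a_2 = 8: 140/33  (≤ bound)
a_3 = 4: 577/136  (≤ bound)
a_4 = 8: 4756/1121  (≤ bound)
a_5 = 4: 19601/4620  (≤ bound)
a_6 = 8: 161564/38081  (≤ bound)
a_7 = 4: 665857/156944  (> 116751, stop)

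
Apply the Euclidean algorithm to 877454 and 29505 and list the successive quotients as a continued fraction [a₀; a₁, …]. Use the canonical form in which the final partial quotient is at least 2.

[29; 1, 2, 1, 5, 58, 7, 3]

⌊877454/29505⌋ = 29, remainder 21809
⌊29505/21809⌋ = 1, remainder 7696
⌊21809/7696⌋ = 2, remainder 6417
⌊7696/6417⌋ = 1, remainder 1279
⌊6417/1279⌋ = 5, remainder 22
⌊1279/22⌋ = 58, remainder 3
⌊22/3⌋ = 7, remainder 1
⌊3/1⌋ = 3, remainder 0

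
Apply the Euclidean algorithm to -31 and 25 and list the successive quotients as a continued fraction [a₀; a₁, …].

[-2; 1, 3, 6]

-31 ÷ 25 → quotient -2, remainder 19
25 ÷ 19 → quotient 1, remainder 6
19 ÷ 6 → quotient 3, remainder 1
6 ÷ 1 → quotient 6, remainder 0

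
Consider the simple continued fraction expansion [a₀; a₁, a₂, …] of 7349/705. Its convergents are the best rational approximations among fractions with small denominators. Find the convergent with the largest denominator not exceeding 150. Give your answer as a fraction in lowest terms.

344/33

List convergents until the denominator exceeds the bound:
a_0 = 10: 10/1  (≤ bound)
a_1 = 2: 21/2  (≤ bound)
a_2 = 2: 52/5  (≤ bound)
a_3 = 1: 73/7  (≤ bound)
a_4 = 3: 271/26  (≤ bound)
a_5 = 1: 344/33  (≤ bound)
a_6 = 6: 2335/224  (> 150, stop)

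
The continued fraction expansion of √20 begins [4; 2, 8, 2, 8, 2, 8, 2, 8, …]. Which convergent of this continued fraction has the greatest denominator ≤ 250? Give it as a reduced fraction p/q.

161/36

a_0 = 4: 4/1  (≤ bound)
a_1 = 2: 9/2  (≤ bound)
a_2 = 8: 76/17  (≤ bound)
a_3 = 2: 161/36  (≤ bound)
a_4 = 8: 1364/305  (> 250, stop)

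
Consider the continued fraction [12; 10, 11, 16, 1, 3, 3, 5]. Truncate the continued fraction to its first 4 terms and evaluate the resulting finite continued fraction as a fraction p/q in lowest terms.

Work from the innermost term outward:
Start with 16.
11 + 1/(16/1) = 11 + 1/16 = 177/16
10 + 1/(177/16) = 10 + 16/177 = 1786/177
12 + 1/(1786/177) = 12 + 177/1786 = 21609/1786

21609/1786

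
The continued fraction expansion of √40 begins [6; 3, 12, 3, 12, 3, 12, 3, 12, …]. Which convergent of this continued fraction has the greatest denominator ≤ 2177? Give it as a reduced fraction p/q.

8886/1405

List convergents until the denominator exceeds the bound:
a_0 = 6: 6/1  (≤ bound)
a_1 = 3: 19/3  (≤ bound)
a_2 = 12: 234/37  (≤ bound)
a_3 = 3: 721/114  (≤ bound)
a_4 = 12: 8886/1405  (≤ bound)
a_5 = 3: 27379/4329  (> 2177, stop)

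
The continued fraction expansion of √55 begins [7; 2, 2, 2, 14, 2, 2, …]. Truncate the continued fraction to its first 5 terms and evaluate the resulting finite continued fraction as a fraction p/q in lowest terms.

Compute successive convergents:
a_0 = 7: 7/1
a_1 = 2: 15/2
a_2 = 2: 37/5
a_3 = 2: 89/12
a_4 = 14: 1283/173

1283/173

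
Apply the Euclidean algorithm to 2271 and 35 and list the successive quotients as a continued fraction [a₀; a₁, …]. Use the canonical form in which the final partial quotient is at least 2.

2271 ÷ 35 → quotient 64, remainder 31
35 ÷ 31 → quotient 1, remainder 4
31 ÷ 4 → quotient 7, remainder 3
4 ÷ 3 → quotient 1, remainder 1
3 ÷ 1 → quotient 3, remainder 0

[64; 1, 7, 1, 3]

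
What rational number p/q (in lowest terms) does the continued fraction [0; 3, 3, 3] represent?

Use the convergent recurrence hₖ = aₖ·hₖ₋₁ + hₖ₋₂ (and likewise for the denominators kₖ):
a_0 = 0: 0/1
a_1 = 3: 1/3
a_2 = 3: 3/10
a_3 = 3: 10/33

10/33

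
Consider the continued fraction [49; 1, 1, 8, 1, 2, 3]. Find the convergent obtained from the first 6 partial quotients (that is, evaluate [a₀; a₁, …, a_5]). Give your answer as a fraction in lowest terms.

Collapse the nested fraction from the inside out:
Start with 2.
1 + 1/(2/1) = 1 + 1/2 = 3/2
8 + 1/(3/2) = 8 + 2/3 = 26/3
1 + 1/(26/3) = 1 + 3/26 = 29/26
1 + 1/(29/26) = 1 + 26/29 = 55/29
49 + 1/(55/29) = 49 + 29/55 = 2724/55

2724/55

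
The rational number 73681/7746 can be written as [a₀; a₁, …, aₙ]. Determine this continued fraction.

[9; 1, 1, 20, 9, 1, 8, 2]

Apply division with remainder until the remainder is 0:
73681 = 9·7746 + 3967, so a_0 = 9
7746 = 1·3967 + 3779, so a_1 = 1
3967 = 1·3779 + 188, so a_2 = 1
3779 = 20·188 + 19, so a_3 = 20
188 = 9·19 + 17, so a_4 = 9
19 = 1·17 + 2, so a_5 = 1
17 = 8·2 + 1, so a_6 = 8
2 = 2·1 + 0, so a_7 = 2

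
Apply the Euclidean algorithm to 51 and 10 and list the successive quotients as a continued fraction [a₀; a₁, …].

Repeatedly divide and take the remainder:
51 = 5·10 + 1, so a_0 = 5
10 = 10·1 + 0, so a_1 = 10

[5; 10]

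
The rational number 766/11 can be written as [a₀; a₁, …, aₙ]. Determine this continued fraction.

⌊766/11⌋ = 69, remainder 7
⌊11/7⌋ = 1, remainder 4
⌊7/4⌋ = 1, remainder 3
⌊4/3⌋ = 1, remainder 1
⌊3/1⌋ = 3, remainder 0

[69; 1, 1, 1, 3]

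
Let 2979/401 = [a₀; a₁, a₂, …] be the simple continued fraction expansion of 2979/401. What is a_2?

3

2979 ÷ 401 → quotient 7, remainder 172
401 ÷ 172 → quotient 2, remainder 57
172 ÷ 57 → quotient 3, remainder 1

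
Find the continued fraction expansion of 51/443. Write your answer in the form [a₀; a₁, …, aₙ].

[0; 8, 1, 2, 5, 3]

51 ÷ 443 → quotient 0, remainder 51
443 ÷ 51 → quotient 8, remainder 35
51 ÷ 35 → quotient 1, remainder 16
35 ÷ 16 → quotient 2, remainder 3
16 ÷ 3 → quotient 5, remainder 1
3 ÷ 1 → quotient 3, remainder 0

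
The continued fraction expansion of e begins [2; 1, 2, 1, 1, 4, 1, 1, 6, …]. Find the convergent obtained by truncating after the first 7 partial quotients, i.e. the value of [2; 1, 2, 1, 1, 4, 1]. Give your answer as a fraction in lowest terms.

106/39

Starting at the tail and folding back:
Start with 1.
4 + 1/(1/1) = 4 + 1/1 = 5/1
1 + 1/(5/1) = 1 + 1/5 = 6/5
1 + 1/(6/5) = 1 + 5/6 = 11/6
2 + 1/(11/6) = 2 + 6/11 = 28/11
1 + 1/(28/11) = 1 + 11/28 = 39/28
2 + 1/(39/28) = 2 + 28/39 = 106/39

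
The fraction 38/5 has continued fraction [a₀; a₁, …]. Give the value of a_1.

Run the Euclidean algorithm, recording each quotient:
38 = 7·5 + 3, so a_0 = 7
5 = 1·3 + 2, so a_1 = 1

1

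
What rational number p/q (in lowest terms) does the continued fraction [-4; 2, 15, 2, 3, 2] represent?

Build up convergents one term at a time:
a_0 = -4: -4/1
a_1 = 2: -7/2
a_2 = 15: -109/31
a_3 = 2: -225/64
a_4 = 3: -784/223
a_5 = 2: -1793/510

-1793/510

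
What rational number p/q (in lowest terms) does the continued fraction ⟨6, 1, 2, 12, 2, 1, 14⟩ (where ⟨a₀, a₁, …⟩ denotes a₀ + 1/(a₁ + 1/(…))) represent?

Work from the innermost term outward:
Start with 14.
1 + 1/(14/1) = 1 + 1/14 = 15/14
2 + 1/(15/14) = 2 + 14/15 = 44/15
12 + 1/(44/15) = 12 + 15/44 = 543/44
2 + 1/(543/44) = 2 + 44/543 = 1130/543
1 + 1/(1130/543) = 1 + 543/1130 = 1673/1130
6 + 1/(1673/1130) = 6 + 1130/1673 = 11168/1673

11168/1673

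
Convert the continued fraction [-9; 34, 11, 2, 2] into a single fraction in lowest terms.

Start with 2.
2 + 1/(2/1) = 2 + 1/2 = 5/2
11 + 1/(5/2) = 11 + 2/5 = 57/5
34 + 1/(57/5) = 34 + 5/57 = 1943/57
-9 + 1/(1943/57) = -9 + 57/1943 = -17430/1943

-17430/1943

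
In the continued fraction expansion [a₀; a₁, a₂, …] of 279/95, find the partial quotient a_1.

Repeatedly divide and take the remainder:
279 ÷ 95 → quotient 2, remainder 89
95 ÷ 89 → quotient 1, remainder 6

1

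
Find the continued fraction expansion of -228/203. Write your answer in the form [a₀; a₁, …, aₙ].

Apply division with remainder until the remainder is 0:
⌊-228/203⌋ = -2, remainder 178
⌊203/178⌋ = 1, remainder 25
⌊178/25⌋ = 7, remainder 3
⌊25/3⌋ = 8, remainder 1
⌊3/1⌋ = 3, remainder 0

[-2; 1, 7, 8, 3]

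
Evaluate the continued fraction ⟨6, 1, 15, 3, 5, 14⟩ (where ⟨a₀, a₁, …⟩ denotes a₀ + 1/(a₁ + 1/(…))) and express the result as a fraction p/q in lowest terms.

a_0 = 6: 6/1
a_1 = 1: 7/1
a_2 = 15: 111/16
a_3 = 3: 340/49
a_4 = 5: 1811/261
a_5 = 14: 25694/3703

25694/3703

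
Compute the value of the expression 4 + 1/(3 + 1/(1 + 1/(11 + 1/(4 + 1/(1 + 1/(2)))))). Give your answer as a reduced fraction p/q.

2851/670

Start with 2.
1 + 1/(2/1) = 1 + 1/2 = 3/2
4 + 1/(3/2) = 4 + 2/3 = 14/3
11 + 1/(14/3) = 11 + 3/14 = 157/14
1 + 1/(157/14) = 1 + 14/157 = 171/157
3 + 1/(171/157) = 3 + 157/171 = 670/171
4 + 1/(670/171) = 4 + 171/670 = 2851/670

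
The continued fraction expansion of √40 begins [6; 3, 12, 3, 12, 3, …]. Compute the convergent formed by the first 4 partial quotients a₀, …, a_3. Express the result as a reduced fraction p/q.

721/114

Start with 3.
12 + 1/(3/1) = 12 + 1/3 = 37/3
3 + 1/(37/3) = 3 + 3/37 = 114/37
6 + 1/(114/37) = 6 + 37/114 = 721/114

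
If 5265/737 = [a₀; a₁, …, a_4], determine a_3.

Repeatedly divide and take the remainder:
5265 ÷ 737 → quotient 7, remainder 106
737 ÷ 106 → quotient 6, remainder 101
106 ÷ 101 → quotient 1, remainder 5
101 ÷ 5 → quotient 20, remainder 1

20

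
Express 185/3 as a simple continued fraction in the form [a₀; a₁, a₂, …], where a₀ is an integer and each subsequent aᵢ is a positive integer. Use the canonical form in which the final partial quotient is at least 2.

[61; 1, 2]

185 = 61·3 + 2, so a_0 = 61
3 = 1·2 + 1, so a_1 = 1
2 = 2·1 + 0, so a_2 = 2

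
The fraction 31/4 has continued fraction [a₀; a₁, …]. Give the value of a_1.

1

Repeatedly divide and take the remainder:
⌊31/4⌋ = 7, remainder 3
⌊4/3⌋ = 1, remainder 1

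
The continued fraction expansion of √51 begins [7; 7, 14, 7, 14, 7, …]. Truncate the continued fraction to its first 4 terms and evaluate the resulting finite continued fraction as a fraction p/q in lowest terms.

Start with 7.
14 + 1/(7/1) = 14 + 1/7 = 99/7
7 + 1/(99/7) = 7 + 7/99 = 700/99
7 + 1/(700/99) = 7 + 99/700 = 4999/700

4999/700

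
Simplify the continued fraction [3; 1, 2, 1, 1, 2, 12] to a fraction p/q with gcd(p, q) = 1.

a_0 = 3: 3/1
a_1 = 1: 4/1
a_2 = 2: 11/3
a_3 = 1: 15/4
a_4 = 1: 26/7
a_5 = 2: 67/18
a_6 = 12: 830/223

830/223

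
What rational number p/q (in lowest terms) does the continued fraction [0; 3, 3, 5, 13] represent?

211/699

Build up convergents one term at a time:
a_0 = 0: 0/1
a_1 = 3: 1/3
a_2 = 3: 3/10
a_3 = 5: 16/53
a_4 = 13: 211/699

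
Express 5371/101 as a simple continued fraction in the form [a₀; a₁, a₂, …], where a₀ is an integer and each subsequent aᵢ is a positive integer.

[53; 5, 1, 1, 1, 1, 3]

5371 ÷ 101 → quotient 53, remainder 18
101 ÷ 18 → quotient 5, remainder 11
18 ÷ 11 → quotient 1, remainder 7
11 ÷ 7 → quotient 1, remainder 4
7 ÷ 4 → quotient 1, remainder 3
4 ÷ 3 → quotient 1, remainder 1
3 ÷ 1 → quotient 3, remainder 0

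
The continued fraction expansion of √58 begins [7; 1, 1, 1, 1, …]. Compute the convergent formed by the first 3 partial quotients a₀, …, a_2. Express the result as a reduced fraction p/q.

Start with 1.
1 + 1/(1/1) = 1 + 1/1 = 2/1
7 + 1/(2/1) = 7 + 1/2 = 15/2

15/2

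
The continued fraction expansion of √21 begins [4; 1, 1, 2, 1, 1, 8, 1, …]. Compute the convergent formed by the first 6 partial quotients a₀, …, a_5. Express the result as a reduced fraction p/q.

Start with 1.
1 + 1/(1/1) = 1 + 1/1 = 2/1
2 + 1/(2/1) = 2 + 1/2 = 5/2
1 + 1/(5/2) = 1 + 2/5 = 7/5
1 + 1/(7/5) = 1 + 5/7 = 12/7
4 + 1/(12/7) = 4 + 7/12 = 55/12

55/12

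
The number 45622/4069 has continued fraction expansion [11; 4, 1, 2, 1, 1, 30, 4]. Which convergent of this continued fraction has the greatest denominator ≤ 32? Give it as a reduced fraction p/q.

a_0 = 11: 11/1  (≤ bound)
a_1 = 4: 45/4  (≤ bound)
a_2 = 1: 56/5  (≤ bound)
a_3 = 2: 157/14  (≤ bound)
a_4 = 1: 213/19  (≤ bound)
a_5 = 1: 370/33  (> 32, stop)

213/19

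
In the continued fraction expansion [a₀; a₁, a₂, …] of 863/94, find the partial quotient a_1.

5

Run the Euclidean algorithm, recording each quotient:
863 = 9·94 + 17, so a_0 = 9
94 = 5·17 + 9, so a_1 = 5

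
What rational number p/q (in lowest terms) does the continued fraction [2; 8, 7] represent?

121/57

Start with 7.
8 + 1/(7/1) = 8 + 1/7 = 57/7
2 + 1/(57/7) = 2 + 7/57 = 121/57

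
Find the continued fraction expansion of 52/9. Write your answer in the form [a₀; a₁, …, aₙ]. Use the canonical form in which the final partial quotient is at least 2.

[5; 1, 3, 2]

Apply division with remainder until the remainder is 0:
52 ÷ 9 → quotient 5, remainder 7
9 ÷ 7 → quotient 1, remainder 2
7 ÷ 2 → quotient 3, remainder 1
2 ÷ 1 → quotient 2, remainder 0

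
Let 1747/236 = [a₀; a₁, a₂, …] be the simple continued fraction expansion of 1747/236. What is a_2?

Apply division with remainder until the remainder is 0:
1747 = 7·236 + 95, so a_0 = 7
236 = 2·95 + 46, so a_1 = 2
95 = 2·46 + 3, so a_2 = 2

2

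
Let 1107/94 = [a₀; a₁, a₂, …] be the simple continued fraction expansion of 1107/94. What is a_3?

Run the Euclidean algorithm, recording each quotient:
1107 ÷ 94 → quotient 11, remainder 73
94 ÷ 73 → quotient 1, remainder 21
73 ÷ 21 → quotient 3, remainder 10
21 ÷ 10 → quotient 2, remainder 1

2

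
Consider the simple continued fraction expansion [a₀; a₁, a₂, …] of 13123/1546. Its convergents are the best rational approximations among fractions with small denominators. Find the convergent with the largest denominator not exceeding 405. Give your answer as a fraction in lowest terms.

365/43

List convergents until the denominator exceeds the bound:
a_0 = 8: 8/1  (≤ bound)
a_1 = 2: 17/2  (≤ bound)
a_2 = 20: 348/41  (≤ bound)
a_3 = 1: 365/43  (≤ bound)
a_4 = 35: 13123/1546  (> 405, stop)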